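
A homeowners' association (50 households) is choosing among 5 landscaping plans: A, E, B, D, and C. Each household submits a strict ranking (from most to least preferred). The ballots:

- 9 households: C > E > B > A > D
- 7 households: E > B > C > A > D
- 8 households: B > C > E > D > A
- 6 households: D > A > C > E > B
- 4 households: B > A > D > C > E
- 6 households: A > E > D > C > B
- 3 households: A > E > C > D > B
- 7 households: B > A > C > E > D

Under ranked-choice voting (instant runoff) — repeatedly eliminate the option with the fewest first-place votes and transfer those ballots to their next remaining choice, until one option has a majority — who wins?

Round 1: A 9, E 7, B 19, D 6, C 9. Eliminate D.
Round 2: A 15, E 7, B 19, C 9. Eliminate E.
Round 3: A 15, B 26, C 9. B has a majority.

B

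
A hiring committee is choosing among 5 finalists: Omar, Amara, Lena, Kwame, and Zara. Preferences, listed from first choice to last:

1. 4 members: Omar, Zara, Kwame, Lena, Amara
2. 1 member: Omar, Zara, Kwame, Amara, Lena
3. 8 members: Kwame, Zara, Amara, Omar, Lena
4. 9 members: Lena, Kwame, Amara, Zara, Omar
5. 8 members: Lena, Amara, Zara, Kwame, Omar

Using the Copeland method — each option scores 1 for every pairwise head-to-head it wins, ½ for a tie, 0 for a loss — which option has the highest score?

Omar: loses to Amara, Lena, Kwame, and Zara → score 0.
Amara: beats Omar and Zara; loses to Lena and Kwame → score 2.
Lena: beats Omar, Amara, Kwame, and Zara → score 4.
Kwame: beats Omar, Amara, and Zara; loses to Lena → score 3.
Zara: beats Omar; loses to Amara, Lena, and Kwame → score 1.
Lena has the best pairwise record.

Lena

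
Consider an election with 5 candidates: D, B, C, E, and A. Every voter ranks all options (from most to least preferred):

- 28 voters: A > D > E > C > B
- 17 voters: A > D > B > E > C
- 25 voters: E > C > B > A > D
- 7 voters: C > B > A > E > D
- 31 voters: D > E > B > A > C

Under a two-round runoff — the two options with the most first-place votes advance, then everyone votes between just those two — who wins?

A

Round 1 first-place votes: D 31, B 0, C 7, E 25, A 45.
A and D advance.
Runoff: A is preferred to D by 77 voters; D by 31.
A wins the runoff.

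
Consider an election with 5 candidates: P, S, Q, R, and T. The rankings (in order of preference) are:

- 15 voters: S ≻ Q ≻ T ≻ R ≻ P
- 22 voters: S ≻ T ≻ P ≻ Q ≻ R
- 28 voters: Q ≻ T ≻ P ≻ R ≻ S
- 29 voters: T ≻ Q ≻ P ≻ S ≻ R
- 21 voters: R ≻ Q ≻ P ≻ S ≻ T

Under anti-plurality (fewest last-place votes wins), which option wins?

Last-place votes: P 15, S 28, Q 0, R 51, T 21.
Q is ranked last by the fewest voters, so Q wins.

Q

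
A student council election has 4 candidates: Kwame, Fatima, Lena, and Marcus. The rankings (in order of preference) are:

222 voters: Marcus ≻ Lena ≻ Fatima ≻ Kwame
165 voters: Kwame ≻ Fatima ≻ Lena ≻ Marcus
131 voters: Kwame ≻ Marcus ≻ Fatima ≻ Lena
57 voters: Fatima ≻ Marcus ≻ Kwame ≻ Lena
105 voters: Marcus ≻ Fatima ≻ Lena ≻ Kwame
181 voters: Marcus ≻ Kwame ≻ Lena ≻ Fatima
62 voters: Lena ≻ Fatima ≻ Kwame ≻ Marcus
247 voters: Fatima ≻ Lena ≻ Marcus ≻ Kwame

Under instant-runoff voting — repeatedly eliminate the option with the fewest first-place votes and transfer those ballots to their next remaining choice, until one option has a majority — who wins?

Round 1: Kwame 296, Fatima 304, Lena 62, Marcus 508. Eliminate Lena.
Round 2: Kwame 296, Fatima 366, Marcus 508. Eliminate Kwame.
Round 3: Fatima 531, Marcus 639. Marcus has a majority.

Marcus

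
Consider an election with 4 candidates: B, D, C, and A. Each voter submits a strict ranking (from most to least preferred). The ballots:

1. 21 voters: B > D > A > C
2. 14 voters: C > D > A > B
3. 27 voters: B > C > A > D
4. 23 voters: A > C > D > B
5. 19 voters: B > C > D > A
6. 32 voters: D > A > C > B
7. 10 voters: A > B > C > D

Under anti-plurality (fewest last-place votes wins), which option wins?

A

Last-place votes: B 69, D 37, C 21, A 19.
A is ranked last by the fewest voters, so A wins.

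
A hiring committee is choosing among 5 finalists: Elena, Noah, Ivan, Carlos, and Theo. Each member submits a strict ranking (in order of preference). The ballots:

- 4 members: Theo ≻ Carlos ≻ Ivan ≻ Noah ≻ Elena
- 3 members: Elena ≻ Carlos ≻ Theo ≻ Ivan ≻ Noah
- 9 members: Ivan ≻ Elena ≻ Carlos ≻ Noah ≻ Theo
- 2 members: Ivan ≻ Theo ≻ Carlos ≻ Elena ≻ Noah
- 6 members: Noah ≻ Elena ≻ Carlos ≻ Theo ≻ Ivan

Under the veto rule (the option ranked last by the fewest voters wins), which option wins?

Last-place votes: Elena 4, Noah 5, Ivan 6, Carlos 0, Theo 9.
Carlos is ranked last by the fewest voters, so Carlos wins.

Carlos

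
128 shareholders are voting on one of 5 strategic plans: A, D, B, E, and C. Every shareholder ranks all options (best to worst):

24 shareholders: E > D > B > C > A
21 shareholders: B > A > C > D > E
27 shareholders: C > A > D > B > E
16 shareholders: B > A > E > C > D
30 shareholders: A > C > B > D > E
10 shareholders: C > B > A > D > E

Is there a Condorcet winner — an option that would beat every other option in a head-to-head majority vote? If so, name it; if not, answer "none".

none

Checking pairwise contests:
B beats A 71–57.
A beats D 104–24.
C beats B 67–61.
A beats E 104–24.
A beats C 67–61.
Every option loses at least one head-to-head, so there is no Condorcet winner.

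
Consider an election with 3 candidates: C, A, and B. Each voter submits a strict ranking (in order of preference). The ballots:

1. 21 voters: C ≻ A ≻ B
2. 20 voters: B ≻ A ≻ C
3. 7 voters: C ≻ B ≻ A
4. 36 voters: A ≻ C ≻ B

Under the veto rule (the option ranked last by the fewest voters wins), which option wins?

A

Last-place votes: C 20, A 7, B 57.
A is ranked last by the fewest voters, so A wins.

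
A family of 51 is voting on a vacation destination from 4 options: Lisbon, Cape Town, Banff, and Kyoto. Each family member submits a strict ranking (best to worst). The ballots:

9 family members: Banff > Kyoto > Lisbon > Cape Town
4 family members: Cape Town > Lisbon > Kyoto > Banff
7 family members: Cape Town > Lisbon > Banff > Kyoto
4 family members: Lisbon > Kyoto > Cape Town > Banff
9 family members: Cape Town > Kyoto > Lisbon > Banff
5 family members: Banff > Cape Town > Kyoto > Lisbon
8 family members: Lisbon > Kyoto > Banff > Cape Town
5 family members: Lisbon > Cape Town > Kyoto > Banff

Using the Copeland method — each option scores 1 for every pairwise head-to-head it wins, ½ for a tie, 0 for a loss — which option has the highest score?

Lisbon

Lisbon: beats Cape Town, Banff, and Kyoto → score 3.
Cape Town: beats Banff and Kyoto; loses to Lisbon → score 2.
Banff: loses to Lisbon, Cape Town, and Kyoto → score 0.
Kyoto: beats Banff; loses to Lisbon and Cape Town → score 1.
Lisbon has the best pairwise record.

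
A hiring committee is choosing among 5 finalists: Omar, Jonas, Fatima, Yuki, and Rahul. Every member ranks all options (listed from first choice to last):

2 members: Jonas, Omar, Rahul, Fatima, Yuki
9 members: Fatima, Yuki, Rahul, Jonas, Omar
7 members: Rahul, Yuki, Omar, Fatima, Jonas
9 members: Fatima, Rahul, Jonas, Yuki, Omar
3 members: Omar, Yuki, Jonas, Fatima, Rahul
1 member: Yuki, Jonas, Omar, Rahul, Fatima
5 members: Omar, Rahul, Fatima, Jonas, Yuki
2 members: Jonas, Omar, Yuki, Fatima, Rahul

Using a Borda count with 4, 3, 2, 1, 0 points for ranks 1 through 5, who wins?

Fatima

Omar: 2·3 + 9·0 + 7·2 + 9·0 + 3·4 + 1·2 + 5·4 + 2·3 = 60
Jonas: 2·4 + 9·1 + 7·0 + 9·2 + 3·2 + 1·3 + 5·1 + 2·4 = 57
Fatima: 2·1 + 9·4 + 7·1 + 9·4 + 3·1 + 1·0 + 5·2 + 2·1 = 96
Yuki: 2·0 + 9·3 + 7·3 + 9·1 + 3·3 + 1·4 + 5·0 + 2·2 = 74
Rahul: 2·2 + 9·2 + 7·4 + 9·3 + 3·0 + 1·1 + 5·3 + 2·0 = 93
Fatima has the highest Borda score (96).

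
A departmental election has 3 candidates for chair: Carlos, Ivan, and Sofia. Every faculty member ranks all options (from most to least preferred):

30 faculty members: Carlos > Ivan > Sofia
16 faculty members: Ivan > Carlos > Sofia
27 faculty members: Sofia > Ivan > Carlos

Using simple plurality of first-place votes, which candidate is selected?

Carlos

First-place votes: Carlos 30, Ivan 16, Sofia 27.
Carlos has the most first-place votes.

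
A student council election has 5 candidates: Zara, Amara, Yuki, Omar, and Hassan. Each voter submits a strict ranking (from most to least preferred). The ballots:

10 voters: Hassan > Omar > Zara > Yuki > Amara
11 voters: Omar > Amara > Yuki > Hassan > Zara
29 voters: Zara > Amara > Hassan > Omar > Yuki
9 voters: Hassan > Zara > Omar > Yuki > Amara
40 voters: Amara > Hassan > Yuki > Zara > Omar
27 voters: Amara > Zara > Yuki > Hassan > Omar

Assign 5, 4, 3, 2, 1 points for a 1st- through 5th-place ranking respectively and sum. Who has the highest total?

Zara: 10·3 + 11·1 + 29·5 + 9·4 + 40·2 + 27·4 = 410
Amara: 10·1 + 11·4 + 29·4 + 9·1 + 40·5 + 27·5 = 514
Yuki: 10·2 + 11·3 + 29·1 + 9·2 + 40·3 + 27·3 = 301
Omar: 10·4 + 11·5 + 29·2 + 9·3 + 40·1 + 27·1 = 247
Hassan: 10·5 + 11·2 + 29·3 + 9·5 + 40·4 + 27·2 = 418
Amara has the highest Borda score (514).

Amara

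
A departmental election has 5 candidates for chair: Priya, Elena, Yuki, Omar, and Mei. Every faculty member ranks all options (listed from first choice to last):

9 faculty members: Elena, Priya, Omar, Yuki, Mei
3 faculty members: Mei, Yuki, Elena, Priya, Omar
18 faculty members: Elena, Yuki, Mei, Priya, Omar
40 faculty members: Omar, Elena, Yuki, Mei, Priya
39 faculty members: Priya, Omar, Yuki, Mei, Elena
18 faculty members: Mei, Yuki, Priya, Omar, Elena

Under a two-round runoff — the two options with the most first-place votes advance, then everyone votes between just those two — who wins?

Round 1 first-place votes: Priya 39, Elena 27, Yuki 0, Omar 40, Mei 21.
Omar and Priya advance.
Runoff: Omar is preferred to Priya by 40 voters; Priya by 87.
Priya wins the runoff.

Priya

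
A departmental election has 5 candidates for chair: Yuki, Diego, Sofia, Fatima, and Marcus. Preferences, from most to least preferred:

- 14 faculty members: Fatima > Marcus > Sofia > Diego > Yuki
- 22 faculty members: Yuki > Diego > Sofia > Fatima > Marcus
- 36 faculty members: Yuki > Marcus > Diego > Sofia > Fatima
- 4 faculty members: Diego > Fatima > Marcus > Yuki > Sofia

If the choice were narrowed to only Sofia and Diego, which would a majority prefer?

Diego

Voters preferring Sofia to Diego: 14; preferring Diego to Sofia: 62.
Diego wins the head-to-head.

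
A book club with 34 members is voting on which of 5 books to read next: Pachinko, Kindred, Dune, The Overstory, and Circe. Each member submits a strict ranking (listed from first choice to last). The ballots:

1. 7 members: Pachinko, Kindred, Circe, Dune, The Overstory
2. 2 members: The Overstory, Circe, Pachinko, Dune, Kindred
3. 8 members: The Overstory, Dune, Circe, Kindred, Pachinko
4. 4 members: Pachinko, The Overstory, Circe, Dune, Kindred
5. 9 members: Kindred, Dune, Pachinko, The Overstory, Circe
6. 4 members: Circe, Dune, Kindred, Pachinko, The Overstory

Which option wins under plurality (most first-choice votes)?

First-place votes: Pachinko 11, Kindred 9, Dune 0, The Overstory 10, Circe 4.
Pachinko has the most first-place votes.

Pachinko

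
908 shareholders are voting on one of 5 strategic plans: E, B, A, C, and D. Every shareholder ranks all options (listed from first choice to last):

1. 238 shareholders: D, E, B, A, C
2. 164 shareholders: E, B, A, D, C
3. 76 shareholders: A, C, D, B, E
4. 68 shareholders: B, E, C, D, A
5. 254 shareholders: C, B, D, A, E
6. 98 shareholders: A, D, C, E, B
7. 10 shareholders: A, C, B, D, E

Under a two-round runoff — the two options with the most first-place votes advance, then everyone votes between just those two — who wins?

D

Round 1 first-place votes: E 164, B 68, A 184, C 254, D 238.
C and D advance.
Runoff: C is preferred to D by 408 voters; D by 500.
D wins the runoff.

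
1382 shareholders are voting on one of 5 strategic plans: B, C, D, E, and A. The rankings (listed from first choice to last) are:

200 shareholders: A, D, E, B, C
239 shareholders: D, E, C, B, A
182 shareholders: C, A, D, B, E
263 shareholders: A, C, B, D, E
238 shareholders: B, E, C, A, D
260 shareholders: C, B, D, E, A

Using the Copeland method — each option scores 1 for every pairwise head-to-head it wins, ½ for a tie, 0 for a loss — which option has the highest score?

B: beats D, E, and A; loses to C → score 3.
C: beats B, D, E, and A → score 4.
D: beats E; loses to B, C, and A → score 1.
E: beats A; loses to B, C, and D → score 1.
A: beats D; loses to B, C, and E → score 1.
C has the best pairwise record.

C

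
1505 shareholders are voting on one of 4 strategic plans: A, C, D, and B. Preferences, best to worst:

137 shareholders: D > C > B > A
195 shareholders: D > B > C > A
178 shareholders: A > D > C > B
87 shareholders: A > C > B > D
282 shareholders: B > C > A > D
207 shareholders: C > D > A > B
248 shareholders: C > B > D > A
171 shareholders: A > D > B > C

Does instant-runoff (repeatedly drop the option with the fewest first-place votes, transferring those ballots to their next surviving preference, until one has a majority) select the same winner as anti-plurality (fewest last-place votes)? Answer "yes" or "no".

yes

Instant-runoff — R1 A 436, C 455, D 332, B 282 (B out); R2 A 436, C 737, D 332 (D out); R3 A 436, C 1069 (C winner). Winner: C.
Anti-plurality — last-place votes: A 580, C 171, D 369, B 385. Winner: C.
The two methods agree.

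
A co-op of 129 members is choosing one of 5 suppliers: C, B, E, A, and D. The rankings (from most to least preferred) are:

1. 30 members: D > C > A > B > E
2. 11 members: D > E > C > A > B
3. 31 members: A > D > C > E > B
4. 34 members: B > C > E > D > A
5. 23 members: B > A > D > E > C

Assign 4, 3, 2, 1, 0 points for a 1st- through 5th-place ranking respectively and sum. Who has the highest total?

D

C: 30·3 + 11·2 + 31·2 + 34·3 + 23·0 = 276
B: 30·1 + 11·0 + 31·0 + 34·4 + 23·4 = 258
E: 30·0 + 11·3 + 31·1 + 34·2 + 23·1 = 155
A: 30·2 + 11·1 + 31·4 + 34·0 + 23·3 = 264
D: 30·4 + 11·4 + 31·3 + 34·1 + 23·2 = 337
D has the highest Borda score (337).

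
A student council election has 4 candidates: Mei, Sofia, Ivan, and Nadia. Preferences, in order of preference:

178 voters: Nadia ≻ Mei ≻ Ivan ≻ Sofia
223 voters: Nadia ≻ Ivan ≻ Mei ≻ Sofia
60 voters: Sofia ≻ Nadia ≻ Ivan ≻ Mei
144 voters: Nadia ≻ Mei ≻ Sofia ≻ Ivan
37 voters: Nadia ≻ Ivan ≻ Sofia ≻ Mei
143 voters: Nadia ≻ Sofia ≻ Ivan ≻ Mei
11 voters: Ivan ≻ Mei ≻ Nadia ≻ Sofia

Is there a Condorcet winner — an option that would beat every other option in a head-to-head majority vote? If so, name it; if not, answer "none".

Nadia

Nadia vs Mei: 785–11 for Nadia.
Nadia vs Sofia: 736–60 for Nadia.
Nadia vs Ivan: 785–11 for Nadia.
Nadia beats every other option head-to-head.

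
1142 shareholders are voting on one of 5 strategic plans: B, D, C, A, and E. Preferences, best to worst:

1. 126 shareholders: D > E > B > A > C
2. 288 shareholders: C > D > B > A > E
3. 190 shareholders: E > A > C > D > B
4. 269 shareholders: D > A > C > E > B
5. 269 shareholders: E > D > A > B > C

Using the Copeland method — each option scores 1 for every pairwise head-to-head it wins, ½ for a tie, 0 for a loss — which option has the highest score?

B: loses to D, C, A, and E → score 0.
D: beats B, C, A, and E → score 4.
C: beats B; loses to D, A, and E → score 1.
A: beats B and C; loses to D and E → score 2.
E: beats B, C, and A; loses to D → score 3.
D has the best pairwise record.

D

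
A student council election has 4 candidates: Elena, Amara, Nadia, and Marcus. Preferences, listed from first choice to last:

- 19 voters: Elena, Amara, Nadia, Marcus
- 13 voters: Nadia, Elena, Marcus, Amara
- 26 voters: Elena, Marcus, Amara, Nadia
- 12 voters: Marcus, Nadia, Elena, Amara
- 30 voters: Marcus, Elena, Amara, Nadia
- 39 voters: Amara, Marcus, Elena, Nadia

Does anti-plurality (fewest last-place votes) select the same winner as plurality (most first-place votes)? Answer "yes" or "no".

Anti-plurality — last-place votes: Elena 0, Amara 25, Nadia 95, Marcus 19. Winner: Elena.
Plurality — first-place votes: Elena 45, Amara 39, Nadia 13, Marcus 42. Winner: Elena.
The two methods agree.

yes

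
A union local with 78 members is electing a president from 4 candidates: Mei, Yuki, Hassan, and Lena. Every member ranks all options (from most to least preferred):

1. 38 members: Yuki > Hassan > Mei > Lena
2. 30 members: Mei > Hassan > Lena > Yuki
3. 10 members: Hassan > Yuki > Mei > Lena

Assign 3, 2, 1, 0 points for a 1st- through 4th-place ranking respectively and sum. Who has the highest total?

Hassan

Mei: 38·1 + 30·3 + 10·1 = 138
Yuki: 38·3 + 30·0 + 10·2 = 134
Hassan: 38·2 + 30·2 + 10·3 = 166
Lena: 38·0 + 30·1 + 10·0 = 30
Hassan has the highest Borda score (166).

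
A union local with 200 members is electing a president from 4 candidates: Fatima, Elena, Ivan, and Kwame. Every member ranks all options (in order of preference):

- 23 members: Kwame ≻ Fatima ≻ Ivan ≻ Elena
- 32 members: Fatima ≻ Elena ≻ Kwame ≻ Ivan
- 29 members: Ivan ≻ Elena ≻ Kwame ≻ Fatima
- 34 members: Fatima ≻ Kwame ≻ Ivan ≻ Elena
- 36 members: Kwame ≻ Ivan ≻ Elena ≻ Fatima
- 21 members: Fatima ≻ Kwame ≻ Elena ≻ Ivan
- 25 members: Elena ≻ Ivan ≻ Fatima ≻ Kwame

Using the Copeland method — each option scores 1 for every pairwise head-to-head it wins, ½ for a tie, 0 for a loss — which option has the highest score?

Fatima

Fatima: beats Elena, Ivan, and Kwame → score 3.
Elena: loses to Fatima, Ivan, and Kwame → score 0.
Ivan: beats Elena; loses to Fatima and Kwame → score 1.
Kwame: beats Elena and Ivan; loses to Fatima → score 2.
Fatima has the best pairwise record.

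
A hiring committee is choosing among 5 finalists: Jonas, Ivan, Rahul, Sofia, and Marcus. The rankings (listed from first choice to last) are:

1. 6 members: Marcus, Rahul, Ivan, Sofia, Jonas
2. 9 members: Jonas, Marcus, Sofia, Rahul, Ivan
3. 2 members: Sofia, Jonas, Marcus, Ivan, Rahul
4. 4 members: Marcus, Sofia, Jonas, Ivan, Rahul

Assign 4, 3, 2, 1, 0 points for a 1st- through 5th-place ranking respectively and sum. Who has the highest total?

Jonas: 6·0 + 9·4 + 2·3 + 4·2 = 50
Ivan: 6·2 + 9·0 + 2·1 + 4·1 = 18
Rahul: 6·3 + 9·1 + 2·0 + 4·0 = 27
Sofia: 6·1 + 9·2 + 2·4 + 4·3 = 44
Marcus: 6·4 + 9·3 + 2·2 + 4·4 = 71
Marcus has the highest Borda score (71).

Marcus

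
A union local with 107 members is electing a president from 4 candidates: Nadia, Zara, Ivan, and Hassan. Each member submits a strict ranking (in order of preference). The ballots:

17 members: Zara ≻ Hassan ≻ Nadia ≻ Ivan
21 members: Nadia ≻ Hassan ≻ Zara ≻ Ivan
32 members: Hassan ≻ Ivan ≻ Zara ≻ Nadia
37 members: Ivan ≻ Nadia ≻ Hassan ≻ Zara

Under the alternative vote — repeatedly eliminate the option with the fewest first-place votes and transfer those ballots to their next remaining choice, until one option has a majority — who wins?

Hassan

Round 1: Nadia 21, Zara 17, Ivan 37, Hassan 32. Eliminate Zara.
Round 2: Nadia 21, Ivan 37, Hassan 49. Eliminate Nadia.
Round 3: Ivan 37, Hassan 70. Hassan has a majority.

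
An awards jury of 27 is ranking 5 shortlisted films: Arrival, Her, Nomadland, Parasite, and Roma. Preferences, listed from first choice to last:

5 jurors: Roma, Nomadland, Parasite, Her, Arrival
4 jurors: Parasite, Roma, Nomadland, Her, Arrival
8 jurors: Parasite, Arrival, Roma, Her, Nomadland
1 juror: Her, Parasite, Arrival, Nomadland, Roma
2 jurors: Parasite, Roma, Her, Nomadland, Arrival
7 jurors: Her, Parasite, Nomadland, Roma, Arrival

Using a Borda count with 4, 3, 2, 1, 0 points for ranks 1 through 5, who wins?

Parasite

Arrival: 5·0 + 4·0 + 8·3 + 1·2 + 2·0 + 7·0 = 26
Her: 5·1 + 4·1 + 8·1 + 1·4 + 2·2 + 7·4 = 53
Nomadland: 5·3 + 4·2 + 8·0 + 1·1 + 2·1 + 7·2 = 40
Parasite: 5·2 + 4·4 + 8·4 + 1·3 + 2·4 + 7·3 = 90
Roma: 5·4 + 4·3 + 8·2 + 1·0 + 2·3 + 7·1 = 61
Parasite has the highest Borda score (90).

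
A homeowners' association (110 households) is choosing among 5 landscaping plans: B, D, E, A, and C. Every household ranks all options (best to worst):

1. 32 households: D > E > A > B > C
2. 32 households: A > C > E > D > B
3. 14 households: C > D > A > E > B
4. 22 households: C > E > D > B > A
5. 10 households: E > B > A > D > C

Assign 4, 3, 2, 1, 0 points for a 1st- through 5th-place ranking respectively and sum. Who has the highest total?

E

B: 32·1 + 32·0 + 14·0 + 22·1 + 10·3 = 84
D: 32·4 + 32·1 + 14·3 + 22·2 + 10·1 = 256
E: 32·3 + 32·2 + 14·1 + 22·3 + 10·4 = 280
A: 32·2 + 32·4 + 14·2 + 22·0 + 10·2 = 240
C: 32·0 + 32·3 + 14·4 + 22·4 + 10·0 = 240
E has the highest Borda score (280).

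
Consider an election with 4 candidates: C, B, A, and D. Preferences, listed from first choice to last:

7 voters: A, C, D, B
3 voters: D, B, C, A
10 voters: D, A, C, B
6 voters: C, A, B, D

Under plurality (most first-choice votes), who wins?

First-place votes: C 6, B 0, A 7, D 13.
D has the most first-place votes.

D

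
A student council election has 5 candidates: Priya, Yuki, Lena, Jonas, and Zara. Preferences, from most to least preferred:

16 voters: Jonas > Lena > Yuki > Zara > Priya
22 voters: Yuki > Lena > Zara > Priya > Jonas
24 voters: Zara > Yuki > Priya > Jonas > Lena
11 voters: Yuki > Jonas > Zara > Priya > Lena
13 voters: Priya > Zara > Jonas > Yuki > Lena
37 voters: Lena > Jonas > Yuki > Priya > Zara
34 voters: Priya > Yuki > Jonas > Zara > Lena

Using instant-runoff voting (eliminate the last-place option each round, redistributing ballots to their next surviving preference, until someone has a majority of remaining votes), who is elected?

Yuki

Round 1: Priya 47, Yuki 33, Lena 37, Jonas 16, Zara 24. Eliminate Jonas.
Round 2: Priya 47, Yuki 33, Lena 53, Zara 24. Eliminate Zara.
Round 3: Priya 47, Yuki 57, Lena 53. Eliminate Priya.
Round 4: Yuki 104, Lena 53. Yuki has a majority.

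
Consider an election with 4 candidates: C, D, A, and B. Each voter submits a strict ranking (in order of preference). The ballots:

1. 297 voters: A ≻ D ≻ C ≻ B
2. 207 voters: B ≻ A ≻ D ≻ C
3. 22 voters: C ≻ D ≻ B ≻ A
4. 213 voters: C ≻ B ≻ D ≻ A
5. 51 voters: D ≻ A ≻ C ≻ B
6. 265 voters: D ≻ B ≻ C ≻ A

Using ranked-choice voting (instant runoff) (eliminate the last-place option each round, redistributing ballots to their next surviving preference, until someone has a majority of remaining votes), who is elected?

Round 1: C 235, D 316, A 297, B 207. Eliminate B.
Round 2: C 235, D 316, A 504. Eliminate C.
Round 3: D 551, A 504. D has a majority.

D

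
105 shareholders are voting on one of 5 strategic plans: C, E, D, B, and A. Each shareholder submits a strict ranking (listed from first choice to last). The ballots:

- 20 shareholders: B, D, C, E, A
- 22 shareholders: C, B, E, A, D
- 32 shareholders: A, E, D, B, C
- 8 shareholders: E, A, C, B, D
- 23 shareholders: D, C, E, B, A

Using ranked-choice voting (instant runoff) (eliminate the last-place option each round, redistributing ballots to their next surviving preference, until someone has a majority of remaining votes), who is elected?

Round 1: C 22, E 8, D 23, B 20, A 32. Eliminate E.
Round 2: C 22, D 23, B 20, A 40. Eliminate B.
Round 3: C 22, D 43, A 40. Eliminate C.
Round 4: D 43, A 62. A has a majority.

A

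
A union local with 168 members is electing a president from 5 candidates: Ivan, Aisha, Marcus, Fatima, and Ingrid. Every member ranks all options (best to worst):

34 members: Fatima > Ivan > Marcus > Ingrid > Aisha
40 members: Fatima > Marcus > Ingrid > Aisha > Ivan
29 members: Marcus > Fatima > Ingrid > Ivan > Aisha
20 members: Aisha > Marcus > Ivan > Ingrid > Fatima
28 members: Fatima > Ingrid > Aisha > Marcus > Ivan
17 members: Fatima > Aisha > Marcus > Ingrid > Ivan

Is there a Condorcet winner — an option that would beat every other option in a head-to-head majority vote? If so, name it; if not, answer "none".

Fatima

Fatima vs Ivan: 148–20 for Fatima.
Fatima vs Aisha: 148–20 for Fatima.
Fatima vs Marcus: 119–49 for Fatima.
Fatima vs Ingrid: 148–20 for Fatima.
Fatima beats every other option head-to-head.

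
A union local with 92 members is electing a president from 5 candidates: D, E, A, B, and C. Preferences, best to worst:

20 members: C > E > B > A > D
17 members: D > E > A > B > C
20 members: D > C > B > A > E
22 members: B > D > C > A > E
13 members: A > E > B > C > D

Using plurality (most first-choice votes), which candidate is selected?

D

First-place votes: D 37, E 0, A 13, B 22, C 20.
D has the most first-place votes.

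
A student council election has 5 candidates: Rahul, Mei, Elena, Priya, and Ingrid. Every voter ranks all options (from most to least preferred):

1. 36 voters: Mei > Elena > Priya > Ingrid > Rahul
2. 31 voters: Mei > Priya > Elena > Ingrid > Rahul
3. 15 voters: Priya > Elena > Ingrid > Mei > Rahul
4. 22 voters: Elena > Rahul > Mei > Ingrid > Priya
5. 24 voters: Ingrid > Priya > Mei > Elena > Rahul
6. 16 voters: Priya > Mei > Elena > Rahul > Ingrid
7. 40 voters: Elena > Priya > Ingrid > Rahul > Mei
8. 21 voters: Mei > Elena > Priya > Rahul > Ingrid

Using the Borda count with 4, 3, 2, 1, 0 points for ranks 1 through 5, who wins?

Elena

Rahul: 36·0 + 31·0 + 15·0 + 22·3 + 24·0 + 16·1 + 40·1 + 21·1 = 143
Mei: 36·4 + 31·4 + 15·1 + 22·2 + 24·2 + 16·3 + 40·0 + 21·4 = 507
Elena: 36·3 + 31·2 + 15·3 + 22·4 + 24·1 + 16·2 + 40·4 + 21·3 = 582
Priya: 36·2 + 31·3 + 15·4 + 22·0 + 24·3 + 16·4 + 40·3 + 21·2 = 523
Ingrid: 36·1 + 31·1 + 15·2 + 22·1 + 24·4 + 16·0 + 40·2 + 21·0 = 295
Elena has the highest Borda score (582).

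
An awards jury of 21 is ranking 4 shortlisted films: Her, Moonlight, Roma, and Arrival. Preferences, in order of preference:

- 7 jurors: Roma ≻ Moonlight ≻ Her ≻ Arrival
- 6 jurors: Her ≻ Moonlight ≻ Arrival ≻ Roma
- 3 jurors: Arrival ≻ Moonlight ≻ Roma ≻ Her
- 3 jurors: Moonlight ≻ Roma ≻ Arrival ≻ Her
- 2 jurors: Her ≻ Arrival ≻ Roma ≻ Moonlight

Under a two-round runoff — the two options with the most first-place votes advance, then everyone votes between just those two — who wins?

Round 1 first-place votes: Her 8, Moonlight 3, Roma 7, Arrival 3.
Her and Roma advance.
Runoff: Her is preferred to Roma by 8 voters; Roma by 13.
Roma wins the runoff.

Roma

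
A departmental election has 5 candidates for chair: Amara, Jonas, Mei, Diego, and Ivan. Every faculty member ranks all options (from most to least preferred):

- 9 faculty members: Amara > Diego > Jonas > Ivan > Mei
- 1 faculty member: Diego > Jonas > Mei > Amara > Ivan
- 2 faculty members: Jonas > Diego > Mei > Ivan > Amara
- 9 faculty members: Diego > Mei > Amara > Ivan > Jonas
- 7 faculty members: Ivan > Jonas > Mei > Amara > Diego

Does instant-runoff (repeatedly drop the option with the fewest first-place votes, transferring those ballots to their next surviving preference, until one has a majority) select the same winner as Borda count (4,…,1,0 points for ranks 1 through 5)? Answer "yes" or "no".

Instant-runoff — R1 Amara 9, Jonas 2, Mei 0, Diego 10, Ivan 7 (Mei out); R2 Amara 9, Jonas 2, Diego 10, Ivan 7 (Jonas out); R3 Amara 9, Diego 12, Ivan 7 (Ivan out); R4 Amara 16, Diego 12 (Amara winner). Winner: Amara.
Borda — scores: Amara 62, Jonas 50, Mei 47, Diego 73, Ivan 48. Winner: Diego.
The two methods disagree.

no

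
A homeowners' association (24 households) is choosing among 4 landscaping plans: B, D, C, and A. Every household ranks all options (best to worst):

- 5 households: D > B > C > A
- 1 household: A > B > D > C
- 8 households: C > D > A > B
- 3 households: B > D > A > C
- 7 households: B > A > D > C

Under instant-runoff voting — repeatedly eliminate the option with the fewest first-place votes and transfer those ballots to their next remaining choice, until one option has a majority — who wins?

B

Round 1: B 10, D 5, C 8, A 1. Eliminate A.
Round 2: B 11, D 5, C 8. Eliminate D.
Round 3: B 16, C 8. B has a majority.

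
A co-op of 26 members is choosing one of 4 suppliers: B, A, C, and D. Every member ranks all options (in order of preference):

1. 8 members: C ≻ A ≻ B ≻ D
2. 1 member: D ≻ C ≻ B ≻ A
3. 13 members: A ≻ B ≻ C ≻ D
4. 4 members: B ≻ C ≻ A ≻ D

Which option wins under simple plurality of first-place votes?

First-place votes: B 4, A 13, C 8, D 1.
A has the most first-place votes.

A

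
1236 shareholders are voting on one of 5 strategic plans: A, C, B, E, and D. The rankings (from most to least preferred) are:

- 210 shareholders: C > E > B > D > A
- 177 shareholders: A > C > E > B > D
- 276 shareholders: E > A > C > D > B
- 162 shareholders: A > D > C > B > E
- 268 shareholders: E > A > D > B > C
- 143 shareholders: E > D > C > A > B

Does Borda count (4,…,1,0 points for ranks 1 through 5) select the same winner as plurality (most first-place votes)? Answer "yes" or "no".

Borda — scores: A 3131, C 2533, B 1027, E 3732, D 1937. Winner: E.
Plurality — first-place votes: A 339, C 210, B 0, E 687, D 0. Winner: E.
The two methods agree.

yes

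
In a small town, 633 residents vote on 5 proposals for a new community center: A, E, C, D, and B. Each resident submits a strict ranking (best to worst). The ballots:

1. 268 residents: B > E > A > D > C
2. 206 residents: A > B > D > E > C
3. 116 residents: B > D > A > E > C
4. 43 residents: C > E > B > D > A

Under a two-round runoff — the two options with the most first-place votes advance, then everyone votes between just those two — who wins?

B

Round 1 first-place votes: A 206, E 0, C 43, D 0, B 384.
B and A advance.
Runoff: B is preferred to A by 427 voters; A by 206.
B wins the runoff.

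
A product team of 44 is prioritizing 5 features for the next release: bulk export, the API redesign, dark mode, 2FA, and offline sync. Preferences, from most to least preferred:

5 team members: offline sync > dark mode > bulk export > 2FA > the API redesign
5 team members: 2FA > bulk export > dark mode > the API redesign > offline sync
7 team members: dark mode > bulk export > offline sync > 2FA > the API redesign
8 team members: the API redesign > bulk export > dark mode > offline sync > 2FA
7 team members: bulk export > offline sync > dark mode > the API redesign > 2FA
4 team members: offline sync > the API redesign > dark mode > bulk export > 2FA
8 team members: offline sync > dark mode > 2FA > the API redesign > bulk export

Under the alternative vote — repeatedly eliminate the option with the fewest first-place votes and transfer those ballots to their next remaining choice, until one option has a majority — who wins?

Round 1: bulk export 7, the API redesign 8, dark mode 7, 2FA 5, offline sync 17. Eliminate 2FA.
Round 2: bulk export 12, the API redesign 8, dark mode 7, offline sync 17. Eliminate dark mode.
Round 3: bulk export 19, the API redesign 8, offline sync 17. Eliminate the API redesign.
Round 4: bulk export 27, offline sync 17. Bulk export has a majority.

bulk export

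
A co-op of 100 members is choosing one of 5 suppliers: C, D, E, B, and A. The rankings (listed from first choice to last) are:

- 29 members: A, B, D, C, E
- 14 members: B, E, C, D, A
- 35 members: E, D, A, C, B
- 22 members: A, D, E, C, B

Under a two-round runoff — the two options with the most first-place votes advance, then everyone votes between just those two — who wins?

A

Round 1 first-place votes: C 0, D 0, E 35, B 14, A 51.
A and E advance.
Runoff: A is preferred to E by 51 voters; E by 49.
A wins the runoff.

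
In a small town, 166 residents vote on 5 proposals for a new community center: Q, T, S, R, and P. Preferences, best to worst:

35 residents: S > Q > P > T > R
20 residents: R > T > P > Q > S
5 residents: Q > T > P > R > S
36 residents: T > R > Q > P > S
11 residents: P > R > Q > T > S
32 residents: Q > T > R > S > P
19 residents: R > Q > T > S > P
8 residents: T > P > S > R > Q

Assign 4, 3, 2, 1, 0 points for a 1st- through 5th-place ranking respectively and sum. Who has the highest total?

T

Q: 35·3 + 20·1 + 5·4 + 36·2 + 11·2 + 32·4 + 19·3 + 8·0 = 424
T: 35·1 + 20·3 + 5·3 + 36·4 + 11·1 + 32·3 + 19·2 + 8·4 = 431
S: 35·4 + 20·0 + 5·0 + 36·0 + 11·0 + 32·1 + 19·1 + 8·2 = 207
R: 35·0 + 20·4 + 5·1 + 36·3 + 11·3 + 32·2 + 19·4 + 8·1 = 374
P: 35·2 + 20·2 + 5·2 + 36·1 + 11·4 + 32·0 + 19·0 + 8·3 = 224
T has the highest Borda score (431).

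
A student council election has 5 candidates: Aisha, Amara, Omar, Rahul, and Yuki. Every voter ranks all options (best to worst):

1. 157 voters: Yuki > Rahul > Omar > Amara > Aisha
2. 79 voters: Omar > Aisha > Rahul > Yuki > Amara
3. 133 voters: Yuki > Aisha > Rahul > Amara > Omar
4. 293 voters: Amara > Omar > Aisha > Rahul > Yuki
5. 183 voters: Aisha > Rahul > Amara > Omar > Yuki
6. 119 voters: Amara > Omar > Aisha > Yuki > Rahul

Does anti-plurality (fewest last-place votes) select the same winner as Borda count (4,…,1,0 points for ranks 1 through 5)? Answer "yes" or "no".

Anti-plurality — last-place votes: Aisha 157, Amara 79, Omar 133, Rahul 119, Yuki 476. Winner: Amara.
Borda — scores: Aisha 2192, Amara 2304, Omar 2049, Rahul 1737, Yuki 1358. Winner: Amara.
The two methods agree.

yes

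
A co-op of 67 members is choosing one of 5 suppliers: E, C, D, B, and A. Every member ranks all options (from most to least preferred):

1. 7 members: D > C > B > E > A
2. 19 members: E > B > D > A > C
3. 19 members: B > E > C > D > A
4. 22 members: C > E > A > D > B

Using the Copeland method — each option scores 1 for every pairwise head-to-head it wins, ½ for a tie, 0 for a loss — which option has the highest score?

E

E: beats C, D, B, and A → score 4.
C: beats D and A; loses to E and B → score 2.
D: beats A; loses to E, C, and B → score 1.
B: beats C, D, and A; loses to E → score 3.
A: loses to E, C, D, and B → score 0.
E has the best pairwise record.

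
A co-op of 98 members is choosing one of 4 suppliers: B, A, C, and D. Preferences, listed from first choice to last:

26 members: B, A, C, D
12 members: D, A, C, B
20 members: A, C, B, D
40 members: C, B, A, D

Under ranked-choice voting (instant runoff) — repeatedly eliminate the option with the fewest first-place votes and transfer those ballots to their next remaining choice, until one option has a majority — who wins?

A

Round 1: B 26, A 20, C 40, D 12. Eliminate D.
Round 2: B 26, A 32, C 40. Eliminate B.
Round 3: A 58, C 40. A has a majority.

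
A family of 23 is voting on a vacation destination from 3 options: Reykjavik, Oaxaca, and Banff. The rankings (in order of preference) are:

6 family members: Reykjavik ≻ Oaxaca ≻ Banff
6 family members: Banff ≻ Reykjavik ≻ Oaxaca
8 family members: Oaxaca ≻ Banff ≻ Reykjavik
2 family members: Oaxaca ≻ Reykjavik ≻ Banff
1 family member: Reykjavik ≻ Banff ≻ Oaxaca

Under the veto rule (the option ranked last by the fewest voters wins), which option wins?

Last-place votes: Reykjavik 8, Oaxaca 7, Banff 8.
Oaxaca is ranked last by the fewest voters, so Oaxaca wins.

Oaxaca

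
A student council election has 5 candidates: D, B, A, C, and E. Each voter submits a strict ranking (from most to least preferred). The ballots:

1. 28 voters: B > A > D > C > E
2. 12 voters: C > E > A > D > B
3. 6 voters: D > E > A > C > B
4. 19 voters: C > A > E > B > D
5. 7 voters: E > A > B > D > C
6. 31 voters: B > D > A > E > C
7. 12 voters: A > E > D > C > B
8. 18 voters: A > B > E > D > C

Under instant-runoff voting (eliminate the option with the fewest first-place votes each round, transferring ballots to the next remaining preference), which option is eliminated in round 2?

E

Round 1: D 6, B 59, A 30, C 31, E 7. Eliminate D.
Round 2: B 59, A 30, C 31, E 13. Eliminate E.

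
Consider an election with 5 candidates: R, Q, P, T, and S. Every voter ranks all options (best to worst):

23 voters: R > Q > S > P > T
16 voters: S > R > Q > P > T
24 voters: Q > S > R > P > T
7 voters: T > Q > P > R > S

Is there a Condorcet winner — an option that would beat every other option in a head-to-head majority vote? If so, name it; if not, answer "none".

Checking pairwise contests:
S beats R 40–30.
R beats Q 39–31.
R beats P 63–7.
R beats T 63–7.
Q beats S 54–16.
Every option loses at least one head-to-head, so there is no Condorcet winner.

none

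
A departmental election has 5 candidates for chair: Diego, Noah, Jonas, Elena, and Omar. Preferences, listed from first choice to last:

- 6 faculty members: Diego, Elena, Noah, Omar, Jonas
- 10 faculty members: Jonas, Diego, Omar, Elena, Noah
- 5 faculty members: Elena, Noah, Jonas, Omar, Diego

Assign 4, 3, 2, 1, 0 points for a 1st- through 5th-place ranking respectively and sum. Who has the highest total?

Diego: 6·4 + 10·3 + 5·0 = 54
Noah: 6·2 + 10·0 + 5·3 = 27
Jonas: 6·0 + 10·4 + 5·2 = 50
Elena: 6·3 + 10·1 + 5·4 = 48
Omar: 6·1 + 10·2 + 5·1 = 31
Diego has the highest Borda score (54).

Diego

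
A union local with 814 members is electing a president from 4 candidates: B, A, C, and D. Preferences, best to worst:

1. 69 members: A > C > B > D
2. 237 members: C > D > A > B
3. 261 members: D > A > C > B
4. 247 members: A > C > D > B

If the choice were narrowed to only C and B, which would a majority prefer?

C

Voters preferring C to B: 814; preferring B to C: 0.
C wins the head-to-head.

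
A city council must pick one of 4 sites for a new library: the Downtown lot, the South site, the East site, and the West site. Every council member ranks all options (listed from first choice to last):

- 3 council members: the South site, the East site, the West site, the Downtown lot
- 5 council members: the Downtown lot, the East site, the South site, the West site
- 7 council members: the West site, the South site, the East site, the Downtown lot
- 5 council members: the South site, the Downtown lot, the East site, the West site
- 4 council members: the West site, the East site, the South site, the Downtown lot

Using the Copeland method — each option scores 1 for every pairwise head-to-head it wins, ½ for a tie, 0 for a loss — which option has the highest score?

the South site

the Downtown lot: loses to the South site, the East site, and the West site → score 0.
the South site: beats the Downtown lot, the East site, and the West site → score 3.
the East site: beats the Downtown lot and the West site; loses to the South site → score 2.
the West site: beats the Downtown lot; loses to the South site and the East site → score 1.
the South site has the best pairwise record.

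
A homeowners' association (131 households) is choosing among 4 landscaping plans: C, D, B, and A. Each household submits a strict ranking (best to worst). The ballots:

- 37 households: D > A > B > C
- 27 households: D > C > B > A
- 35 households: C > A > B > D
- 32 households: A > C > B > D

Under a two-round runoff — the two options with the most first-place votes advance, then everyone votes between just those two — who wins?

Round 1 first-place votes: C 35, D 64, B 0, A 32.
D and C advance.
Runoff: D is preferred to C by 64 voters; C by 67.
C wins the runoff.

C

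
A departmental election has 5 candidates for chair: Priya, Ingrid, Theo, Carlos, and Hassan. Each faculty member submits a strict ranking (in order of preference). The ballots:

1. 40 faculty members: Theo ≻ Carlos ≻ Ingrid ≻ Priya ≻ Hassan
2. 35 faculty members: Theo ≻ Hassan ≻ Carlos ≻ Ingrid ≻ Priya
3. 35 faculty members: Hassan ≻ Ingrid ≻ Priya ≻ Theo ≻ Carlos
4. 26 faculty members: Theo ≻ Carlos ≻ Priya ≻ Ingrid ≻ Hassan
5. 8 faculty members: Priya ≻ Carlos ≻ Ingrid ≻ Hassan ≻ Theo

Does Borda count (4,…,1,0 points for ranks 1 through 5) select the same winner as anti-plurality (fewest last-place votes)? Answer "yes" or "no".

no

Borda — scores: Priya 194, Ingrid 262, Theo 439, Carlos 292, Hassan 253. Winner: Theo.
Anti-plurality — last-place votes: Priya 35, Ingrid 0, Theo 8, Carlos 35, Hassan 66. Winner: Ingrid.
The two methods disagree.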